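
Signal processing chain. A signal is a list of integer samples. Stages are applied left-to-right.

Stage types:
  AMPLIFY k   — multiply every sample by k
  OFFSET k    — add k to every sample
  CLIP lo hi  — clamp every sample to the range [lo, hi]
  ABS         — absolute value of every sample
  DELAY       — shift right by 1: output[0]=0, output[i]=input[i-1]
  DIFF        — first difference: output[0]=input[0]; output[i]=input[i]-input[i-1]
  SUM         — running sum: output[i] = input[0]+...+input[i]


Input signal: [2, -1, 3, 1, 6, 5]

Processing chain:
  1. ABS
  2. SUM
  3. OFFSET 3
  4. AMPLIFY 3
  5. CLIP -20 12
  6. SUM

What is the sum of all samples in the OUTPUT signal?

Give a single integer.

Input: [2, -1, 3, 1, 6, 5]
Stage 1 (ABS): |2|=2, |-1|=1, |3|=3, |1|=1, |6|=6, |5|=5 -> [2, 1, 3, 1, 6, 5]
Stage 2 (SUM): sum[0..0]=2, sum[0..1]=3, sum[0..2]=6, sum[0..3]=7, sum[0..4]=13, sum[0..5]=18 -> [2, 3, 6, 7, 13, 18]
Stage 3 (OFFSET 3): 2+3=5, 3+3=6, 6+3=9, 7+3=10, 13+3=16, 18+3=21 -> [5, 6, 9, 10, 16, 21]
Stage 4 (AMPLIFY 3): 5*3=15, 6*3=18, 9*3=27, 10*3=30, 16*3=48, 21*3=63 -> [15, 18, 27, 30, 48, 63]
Stage 5 (CLIP -20 12): clip(15,-20,12)=12, clip(18,-20,12)=12, clip(27,-20,12)=12, clip(30,-20,12)=12, clip(48,-20,12)=12, clip(63,-20,12)=12 -> [12, 12, 12, 12, 12, 12]
Stage 6 (SUM): sum[0..0]=12, sum[0..1]=24, sum[0..2]=36, sum[0..3]=48, sum[0..4]=60, sum[0..5]=72 -> [12, 24, 36, 48, 60, 72]
Output sum: 252

Answer: 252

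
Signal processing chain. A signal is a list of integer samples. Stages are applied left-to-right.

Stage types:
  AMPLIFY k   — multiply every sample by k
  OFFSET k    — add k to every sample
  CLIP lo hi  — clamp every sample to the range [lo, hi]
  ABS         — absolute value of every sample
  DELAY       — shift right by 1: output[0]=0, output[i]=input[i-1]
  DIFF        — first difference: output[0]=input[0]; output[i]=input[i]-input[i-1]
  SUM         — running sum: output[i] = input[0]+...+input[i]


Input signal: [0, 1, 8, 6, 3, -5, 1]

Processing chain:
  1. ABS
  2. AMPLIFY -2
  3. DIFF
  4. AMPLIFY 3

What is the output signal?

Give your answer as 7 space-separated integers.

Answer: 0 -6 -42 12 18 -12 24

Derivation:
Input: [0, 1, 8, 6, 3, -5, 1]
Stage 1 (ABS): |0|=0, |1|=1, |8|=8, |6|=6, |3|=3, |-5|=5, |1|=1 -> [0, 1, 8, 6, 3, 5, 1]
Stage 2 (AMPLIFY -2): 0*-2=0, 1*-2=-2, 8*-2=-16, 6*-2=-12, 3*-2=-6, 5*-2=-10, 1*-2=-2 -> [0, -2, -16, -12, -6, -10, -2]
Stage 3 (DIFF): s[0]=0, -2-0=-2, -16--2=-14, -12--16=4, -6--12=6, -10--6=-4, -2--10=8 -> [0, -2, -14, 4, 6, -4, 8]
Stage 4 (AMPLIFY 3): 0*3=0, -2*3=-6, -14*3=-42, 4*3=12, 6*3=18, -4*3=-12, 8*3=24 -> [0, -6, -42, 12, 18, -12, 24]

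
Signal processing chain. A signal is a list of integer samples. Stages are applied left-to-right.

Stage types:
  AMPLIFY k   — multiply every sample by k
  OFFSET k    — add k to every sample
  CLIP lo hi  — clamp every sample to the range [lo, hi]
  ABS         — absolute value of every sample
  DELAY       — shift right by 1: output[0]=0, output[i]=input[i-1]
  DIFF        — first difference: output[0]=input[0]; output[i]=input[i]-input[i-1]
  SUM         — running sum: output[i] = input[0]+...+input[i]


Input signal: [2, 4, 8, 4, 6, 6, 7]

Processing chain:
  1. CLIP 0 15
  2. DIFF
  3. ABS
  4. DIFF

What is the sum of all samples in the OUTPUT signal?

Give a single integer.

Input: [2, 4, 8, 4, 6, 6, 7]
Stage 1 (CLIP 0 15): clip(2,0,15)=2, clip(4,0,15)=4, clip(8,0,15)=8, clip(4,0,15)=4, clip(6,0,15)=6, clip(6,0,15)=6, clip(7,0,15)=7 -> [2, 4, 8, 4, 6, 6, 7]
Stage 2 (DIFF): s[0]=2, 4-2=2, 8-4=4, 4-8=-4, 6-4=2, 6-6=0, 7-6=1 -> [2, 2, 4, -4, 2, 0, 1]
Stage 3 (ABS): |2|=2, |2|=2, |4|=4, |-4|=4, |2|=2, |0|=0, |1|=1 -> [2, 2, 4, 4, 2, 0, 1]
Stage 4 (DIFF): s[0]=2, 2-2=0, 4-2=2, 4-4=0, 2-4=-2, 0-2=-2, 1-0=1 -> [2, 0, 2, 0, -2, -2, 1]
Output sum: 1

Answer: 1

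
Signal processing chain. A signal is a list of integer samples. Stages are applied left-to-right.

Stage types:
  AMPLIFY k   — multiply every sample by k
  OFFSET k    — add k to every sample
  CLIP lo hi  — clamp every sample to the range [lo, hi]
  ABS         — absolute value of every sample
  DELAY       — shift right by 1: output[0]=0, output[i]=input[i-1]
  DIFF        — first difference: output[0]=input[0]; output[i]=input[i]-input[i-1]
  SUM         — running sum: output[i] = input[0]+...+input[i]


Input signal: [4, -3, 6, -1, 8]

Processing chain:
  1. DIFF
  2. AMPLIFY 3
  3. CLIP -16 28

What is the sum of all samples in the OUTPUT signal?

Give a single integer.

Input: [4, -3, 6, -1, 8]
Stage 1 (DIFF): s[0]=4, -3-4=-7, 6--3=9, -1-6=-7, 8--1=9 -> [4, -7, 9, -7, 9]
Stage 2 (AMPLIFY 3): 4*3=12, -7*3=-21, 9*3=27, -7*3=-21, 9*3=27 -> [12, -21, 27, -21, 27]
Stage 3 (CLIP -16 28): clip(12,-16,28)=12, clip(-21,-16,28)=-16, clip(27,-16,28)=27, clip(-21,-16,28)=-16, clip(27,-16,28)=27 -> [12, -16, 27, -16, 27]
Output sum: 34

Answer: 34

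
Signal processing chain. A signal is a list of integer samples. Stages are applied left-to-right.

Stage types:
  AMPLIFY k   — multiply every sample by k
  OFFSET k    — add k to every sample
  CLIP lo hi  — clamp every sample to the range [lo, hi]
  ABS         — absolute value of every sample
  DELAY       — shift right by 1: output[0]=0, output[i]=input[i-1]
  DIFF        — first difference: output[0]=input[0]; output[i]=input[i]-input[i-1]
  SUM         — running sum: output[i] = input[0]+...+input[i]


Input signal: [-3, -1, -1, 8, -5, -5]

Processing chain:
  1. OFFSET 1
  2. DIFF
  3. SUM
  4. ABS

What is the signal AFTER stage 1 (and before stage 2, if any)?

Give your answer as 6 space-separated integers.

Input: [-3, -1, -1, 8, -5, -5]
Stage 1 (OFFSET 1): -3+1=-2, -1+1=0, -1+1=0, 8+1=9, -5+1=-4, -5+1=-4 -> [-2, 0, 0, 9, -4, -4]

Answer: -2 0 0 9 -4 -4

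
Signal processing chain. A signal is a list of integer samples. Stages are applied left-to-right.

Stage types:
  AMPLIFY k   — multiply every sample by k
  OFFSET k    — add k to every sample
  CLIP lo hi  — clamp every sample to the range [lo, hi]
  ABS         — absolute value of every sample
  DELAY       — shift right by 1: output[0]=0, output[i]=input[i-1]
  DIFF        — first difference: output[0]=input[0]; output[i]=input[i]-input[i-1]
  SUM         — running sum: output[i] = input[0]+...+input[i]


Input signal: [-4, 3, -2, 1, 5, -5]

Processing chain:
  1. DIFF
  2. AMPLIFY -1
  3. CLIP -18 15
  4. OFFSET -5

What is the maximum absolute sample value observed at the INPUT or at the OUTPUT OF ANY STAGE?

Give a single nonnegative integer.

Answer: 12

Derivation:
Input: [-4, 3, -2, 1, 5, -5] (max |s|=5)
Stage 1 (DIFF): s[0]=-4, 3--4=7, -2-3=-5, 1--2=3, 5-1=4, -5-5=-10 -> [-4, 7, -5, 3, 4, -10] (max |s|=10)
Stage 2 (AMPLIFY -1): -4*-1=4, 7*-1=-7, -5*-1=5, 3*-1=-3, 4*-1=-4, -10*-1=10 -> [4, -7, 5, -3, -4, 10] (max |s|=10)
Stage 3 (CLIP -18 15): clip(4,-18,15)=4, clip(-7,-18,15)=-7, clip(5,-18,15)=5, clip(-3,-18,15)=-3, clip(-4,-18,15)=-4, clip(10,-18,15)=10 -> [4, -7, 5, -3, -4, 10] (max |s|=10)
Stage 4 (OFFSET -5): 4+-5=-1, -7+-5=-12, 5+-5=0, -3+-5=-8, -4+-5=-9, 10+-5=5 -> [-1, -12, 0, -8, -9, 5] (max |s|=12)
Overall max amplitude: 12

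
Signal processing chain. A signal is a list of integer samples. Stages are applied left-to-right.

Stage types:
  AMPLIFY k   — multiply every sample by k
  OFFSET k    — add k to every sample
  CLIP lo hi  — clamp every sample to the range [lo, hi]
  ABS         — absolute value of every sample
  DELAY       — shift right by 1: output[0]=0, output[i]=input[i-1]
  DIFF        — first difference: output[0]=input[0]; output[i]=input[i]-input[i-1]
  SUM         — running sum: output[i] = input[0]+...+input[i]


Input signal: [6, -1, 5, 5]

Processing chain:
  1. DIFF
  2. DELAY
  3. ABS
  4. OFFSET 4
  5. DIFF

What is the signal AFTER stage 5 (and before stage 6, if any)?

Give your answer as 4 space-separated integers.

Answer: 4 6 1 -1

Derivation:
Input: [6, -1, 5, 5]
Stage 1 (DIFF): s[0]=6, -1-6=-7, 5--1=6, 5-5=0 -> [6, -7, 6, 0]
Stage 2 (DELAY): [0, 6, -7, 6] = [0, 6, -7, 6] -> [0, 6, -7, 6]
Stage 3 (ABS): |0|=0, |6|=6, |-7|=7, |6|=6 -> [0, 6, 7, 6]
Stage 4 (OFFSET 4): 0+4=4, 6+4=10, 7+4=11, 6+4=10 -> [4, 10, 11, 10]
Stage 5 (DIFF): s[0]=4, 10-4=6, 11-10=1, 10-11=-1 -> [4, 6, 1, -1]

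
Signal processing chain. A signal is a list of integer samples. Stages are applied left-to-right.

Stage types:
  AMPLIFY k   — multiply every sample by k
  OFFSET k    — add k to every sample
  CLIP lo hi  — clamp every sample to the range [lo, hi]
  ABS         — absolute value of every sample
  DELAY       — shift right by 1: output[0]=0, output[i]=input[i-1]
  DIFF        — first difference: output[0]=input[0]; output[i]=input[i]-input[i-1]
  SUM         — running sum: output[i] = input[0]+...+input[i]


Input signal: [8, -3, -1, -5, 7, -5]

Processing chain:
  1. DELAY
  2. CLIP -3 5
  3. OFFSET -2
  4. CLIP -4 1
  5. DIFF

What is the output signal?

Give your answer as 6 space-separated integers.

Answer: -2 3 -5 1 -1 5

Derivation:
Input: [8, -3, -1, -5, 7, -5]
Stage 1 (DELAY): [0, 8, -3, -1, -5, 7] = [0, 8, -3, -1, -5, 7] -> [0, 8, -3, -1, -5, 7]
Stage 2 (CLIP -3 5): clip(0,-3,5)=0, clip(8,-3,5)=5, clip(-3,-3,5)=-3, clip(-1,-3,5)=-1, clip(-5,-3,5)=-3, clip(7,-3,5)=5 -> [0, 5, -3, -1, -3, 5]
Stage 3 (OFFSET -2): 0+-2=-2, 5+-2=3, -3+-2=-5, -1+-2=-3, -3+-2=-5, 5+-2=3 -> [-2, 3, -5, -3, -5, 3]
Stage 4 (CLIP -4 1): clip(-2,-4,1)=-2, clip(3,-4,1)=1, clip(-5,-4,1)=-4, clip(-3,-4,1)=-3, clip(-5,-4,1)=-4, clip(3,-4,1)=1 -> [-2, 1, -4, -3, -4, 1]
Stage 5 (DIFF): s[0]=-2, 1--2=3, -4-1=-5, -3--4=1, -4--3=-1, 1--4=5 -> [-2, 3, -5, 1, -1, 5]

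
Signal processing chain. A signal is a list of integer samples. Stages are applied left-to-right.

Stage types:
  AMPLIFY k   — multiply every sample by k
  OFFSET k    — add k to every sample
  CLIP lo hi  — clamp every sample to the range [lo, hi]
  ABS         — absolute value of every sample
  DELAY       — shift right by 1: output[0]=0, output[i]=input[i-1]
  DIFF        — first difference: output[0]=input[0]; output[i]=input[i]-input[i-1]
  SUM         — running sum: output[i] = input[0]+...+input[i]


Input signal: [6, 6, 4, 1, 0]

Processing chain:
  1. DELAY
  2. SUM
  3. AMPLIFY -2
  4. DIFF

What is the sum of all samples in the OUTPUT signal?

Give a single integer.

Answer: -34

Derivation:
Input: [6, 6, 4, 1, 0]
Stage 1 (DELAY): [0, 6, 6, 4, 1] = [0, 6, 6, 4, 1] -> [0, 6, 6, 4, 1]
Stage 2 (SUM): sum[0..0]=0, sum[0..1]=6, sum[0..2]=12, sum[0..3]=16, sum[0..4]=17 -> [0, 6, 12, 16, 17]
Stage 3 (AMPLIFY -2): 0*-2=0, 6*-2=-12, 12*-2=-24, 16*-2=-32, 17*-2=-34 -> [0, -12, -24, -32, -34]
Stage 4 (DIFF): s[0]=0, -12-0=-12, -24--12=-12, -32--24=-8, -34--32=-2 -> [0, -12, -12, -8, -2]
Output sum: -34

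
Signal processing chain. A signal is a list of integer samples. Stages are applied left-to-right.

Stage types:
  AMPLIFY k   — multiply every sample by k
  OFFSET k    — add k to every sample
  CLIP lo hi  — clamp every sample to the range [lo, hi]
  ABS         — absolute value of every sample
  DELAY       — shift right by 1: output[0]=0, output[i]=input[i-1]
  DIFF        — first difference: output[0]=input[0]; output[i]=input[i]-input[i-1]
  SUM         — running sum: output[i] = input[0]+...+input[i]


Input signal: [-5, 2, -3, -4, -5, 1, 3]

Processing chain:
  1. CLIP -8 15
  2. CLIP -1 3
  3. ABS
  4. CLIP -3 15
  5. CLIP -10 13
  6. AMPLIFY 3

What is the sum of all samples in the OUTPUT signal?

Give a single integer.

Input: [-5, 2, -3, -4, -5, 1, 3]
Stage 1 (CLIP -8 15): clip(-5,-8,15)=-5, clip(2,-8,15)=2, clip(-3,-8,15)=-3, clip(-4,-8,15)=-4, clip(-5,-8,15)=-5, clip(1,-8,15)=1, clip(3,-8,15)=3 -> [-5, 2, -3, -4, -5, 1, 3]
Stage 2 (CLIP -1 3): clip(-5,-1,3)=-1, clip(2,-1,3)=2, clip(-3,-1,3)=-1, clip(-4,-1,3)=-1, clip(-5,-1,3)=-1, clip(1,-1,3)=1, clip(3,-1,3)=3 -> [-1, 2, -1, -1, -1, 1, 3]
Stage 3 (ABS): |-1|=1, |2|=2, |-1|=1, |-1|=1, |-1|=1, |1|=1, |3|=3 -> [1, 2, 1, 1, 1, 1, 3]
Stage 4 (CLIP -3 15): clip(1,-3,15)=1, clip(2,-3,15)=2, clip(1,-3,15)=1, clip(1,-3,15)=1, clip(1,-3,15)=1, clip(1,-3,15)=1, clip(3,-3,15)=3 -> [1, 2, 1, 1, 1, 1, 3]
Stage 5 (CLIP -10 13): clip(1,-10,13)=1, clip(2,-10,13)=2, clip(1,-10,13)=1, clip(1,-10,13)=1, clip(1,-10,13)=1, clip(1,-10,13)=1, clip(3,-10,13)=3 -> [1, 2, 1, 1, 1, 1, 3]
Stage 6 (AMPLIFY 3): 1*3=3, 2*3=6, 1*3=3, 1*3=3, 1*3=3, 1*3=3, 3*3=9 -> [3, 6, 3, 3, 3, 3, 9]
Output sum: 30

Answer: 30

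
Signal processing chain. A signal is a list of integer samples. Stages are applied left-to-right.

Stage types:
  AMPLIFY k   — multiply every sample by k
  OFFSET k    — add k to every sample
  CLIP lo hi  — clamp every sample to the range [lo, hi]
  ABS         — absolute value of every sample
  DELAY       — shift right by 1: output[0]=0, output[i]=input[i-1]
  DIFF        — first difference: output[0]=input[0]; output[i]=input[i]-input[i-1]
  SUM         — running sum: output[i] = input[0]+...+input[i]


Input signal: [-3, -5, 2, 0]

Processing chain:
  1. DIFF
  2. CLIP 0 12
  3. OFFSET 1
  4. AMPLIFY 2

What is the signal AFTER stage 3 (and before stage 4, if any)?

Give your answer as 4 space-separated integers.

Answer: 1 1 8 1

Derivation:
Input: [-3, -5, 2, 0]
Stage 1 (DIFF): s[0]=-3, -5--3=-2, 2--5=7, 0-2=-2 -> [-3, -2, 7, -2]
Stage 2 (CLIP 0 12): clip(-3,0,12)=0, clip(-2,0,12)=0, clip(7,0,12)=7, clip(-2,0,12)=0 -> [0, 0, 7, 0]
Stage 3 (OFFSET 1): 0+1=1, 0+1=1, 7+1=8, 0+1=1 -> [1, 1, 8, 1]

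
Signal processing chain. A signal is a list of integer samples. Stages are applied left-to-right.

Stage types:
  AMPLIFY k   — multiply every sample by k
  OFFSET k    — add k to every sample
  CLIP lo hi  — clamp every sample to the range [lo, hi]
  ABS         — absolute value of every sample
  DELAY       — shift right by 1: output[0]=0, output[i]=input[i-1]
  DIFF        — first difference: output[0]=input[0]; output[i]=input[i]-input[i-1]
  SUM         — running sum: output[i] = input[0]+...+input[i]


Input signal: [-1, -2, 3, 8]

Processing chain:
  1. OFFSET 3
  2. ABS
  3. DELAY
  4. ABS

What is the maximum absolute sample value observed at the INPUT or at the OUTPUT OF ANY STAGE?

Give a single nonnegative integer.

Input: [-1, -2, 3, 8] (max |s|=8)
Stage 1 (OFFSET 3): -1+3=2, -2+3=1, 3+3=6, 8+3=11 -> [2, 1, 6, 11] (max |s|=11)
Stage 2 (ABS): |2|=2, |1|=1, |6|=6, |11|=11 -> [2, 1, 6, 11] (max |s|=11)
Stage 3 (DELAY): [0, 2, 1, 6] = [0, 2, 1, 6] -> [0, 2, 1, 6] (max |s|=6)
Stage 4 (ABS): |0|=0, |2|=2, |1|=1, |6|=6 -> [0, 2, 1, 6] (max |s|=6)
Overall max amplitude: 11

Answer: 11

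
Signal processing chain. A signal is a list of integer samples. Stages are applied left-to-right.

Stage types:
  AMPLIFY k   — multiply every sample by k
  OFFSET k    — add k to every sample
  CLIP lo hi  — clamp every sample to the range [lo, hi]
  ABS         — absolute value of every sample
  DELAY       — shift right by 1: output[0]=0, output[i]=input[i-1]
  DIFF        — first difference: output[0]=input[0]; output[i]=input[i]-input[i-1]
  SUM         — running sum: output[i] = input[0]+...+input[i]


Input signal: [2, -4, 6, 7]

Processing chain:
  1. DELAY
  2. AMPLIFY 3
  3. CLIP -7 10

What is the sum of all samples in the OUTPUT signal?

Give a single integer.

Answer: 9

Derivation:
Input: [2, -4, 6, 7]
Stage 1 (DELAY): [0, 2, -4, 6] = [0, 2, -4, 6] -> [0, 2, -4, 6]
Stage 2 (AMPLIFY 3): 0*3=0, 2*3=6, -4*3=-12, 6*3=18 -> [0, 6, -12, 18]
Stage 3 (CLIP -7 10): clip(0,-7,10)=0, clip(6,-7,10)=6, clip(-12,-7,10)=-7, clip(18,-7,10)=10 -> [0, 6, -7, 10]
Output sum: 9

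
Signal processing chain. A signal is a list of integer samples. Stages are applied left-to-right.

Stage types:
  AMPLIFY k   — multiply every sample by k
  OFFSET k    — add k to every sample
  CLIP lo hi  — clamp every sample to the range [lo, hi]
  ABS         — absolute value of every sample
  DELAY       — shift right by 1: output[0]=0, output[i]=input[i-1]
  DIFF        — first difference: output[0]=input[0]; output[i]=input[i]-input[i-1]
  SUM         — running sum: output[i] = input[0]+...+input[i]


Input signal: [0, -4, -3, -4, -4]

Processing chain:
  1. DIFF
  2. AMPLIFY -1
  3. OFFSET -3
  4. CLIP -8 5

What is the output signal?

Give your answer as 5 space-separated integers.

Answer: -3 1 -4 -2 -3

Derivation:
Input: [0, -4, -3, -4, -4]
Stage 1 (DIFF): s[0]=0, -4-0=-4, -3--4=1, -4--3=-1, -4--4=0 -> [0, -4, 1, -1, 0]
Stage 2 (AMPLIFY -1): 0*-1=0, -4*-1=4, 1*-1=-1, -1*-1=1, 0*-1=0 -> [0, 4, -1, 1, 0]
Stage 3 (OFFSET -3): 0+-3=-3, 4+-3=1, -1+-3=-4, 1+-3=-2, 0+-3=-3 -> [-3, 1, -4, -2, -3]
Stage 4 (CLIP -8 5): clip(-3,-8,5)=-3, clip(1,-8,5)=1, clip(-4,-8,5)=-4, clip(-2,-8,5)=-2, clip(-3,-8,5)=-3 -> [-3, 1, -4, -2, -3]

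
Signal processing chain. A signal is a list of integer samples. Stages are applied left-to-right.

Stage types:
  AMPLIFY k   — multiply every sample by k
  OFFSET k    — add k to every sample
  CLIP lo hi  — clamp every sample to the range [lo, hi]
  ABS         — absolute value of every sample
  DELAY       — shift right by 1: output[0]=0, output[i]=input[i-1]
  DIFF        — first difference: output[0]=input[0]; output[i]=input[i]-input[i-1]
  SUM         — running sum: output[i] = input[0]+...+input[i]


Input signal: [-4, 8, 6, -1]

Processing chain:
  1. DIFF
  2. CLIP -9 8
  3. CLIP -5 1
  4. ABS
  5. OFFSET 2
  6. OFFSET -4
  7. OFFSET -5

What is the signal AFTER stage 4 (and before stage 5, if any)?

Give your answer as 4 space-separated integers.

Input: [-4, 8, 6, -1]
Stage 1 (DIFF): s[0]=-4, 8--4=12, 6-8=-2, -1-6=-7 -> [-4, 12, -2, -7]
Stage 2 (CLIP -9 8): clip(-4,-9,8)=-4, clip(12,-9,8)=8, clip(-2,-9,8)=-2, clip(-7,-9,8)=-7 -> [-4, 8, -2, -7]
Stage 3 (CLIP -5 1): clip(-4,-5,1)=-4, clip(8,-5,1)=1, clip(-2,-5,1)=-2, clip(-7,-5,1)=-5 -> [-4, 1, -2, -5]
Stage 4 (ABS): |-4|=4, |1|=1, |-2|=2, |-5|=5 -> [4, 1, 2, 5]

Answer: 4 1 2 5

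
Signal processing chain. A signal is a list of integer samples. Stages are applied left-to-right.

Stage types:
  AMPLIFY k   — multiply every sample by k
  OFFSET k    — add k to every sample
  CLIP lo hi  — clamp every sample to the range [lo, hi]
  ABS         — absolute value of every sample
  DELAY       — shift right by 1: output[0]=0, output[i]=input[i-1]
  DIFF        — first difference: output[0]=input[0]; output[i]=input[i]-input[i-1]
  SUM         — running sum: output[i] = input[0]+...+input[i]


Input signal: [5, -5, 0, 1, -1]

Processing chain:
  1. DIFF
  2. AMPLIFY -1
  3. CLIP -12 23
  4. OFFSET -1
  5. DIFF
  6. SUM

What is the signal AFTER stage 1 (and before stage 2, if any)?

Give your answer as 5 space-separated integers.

Answer: 5 -10 5 1 -2

Derivation:
Input: [5, -5, 0, 1, -1]
Stage 1 (DIFF): s[0]=5, -5-5=-10, 0--5=5, 1-0=1, -1-1=-2 -> [5, -10, 5, 1, -2]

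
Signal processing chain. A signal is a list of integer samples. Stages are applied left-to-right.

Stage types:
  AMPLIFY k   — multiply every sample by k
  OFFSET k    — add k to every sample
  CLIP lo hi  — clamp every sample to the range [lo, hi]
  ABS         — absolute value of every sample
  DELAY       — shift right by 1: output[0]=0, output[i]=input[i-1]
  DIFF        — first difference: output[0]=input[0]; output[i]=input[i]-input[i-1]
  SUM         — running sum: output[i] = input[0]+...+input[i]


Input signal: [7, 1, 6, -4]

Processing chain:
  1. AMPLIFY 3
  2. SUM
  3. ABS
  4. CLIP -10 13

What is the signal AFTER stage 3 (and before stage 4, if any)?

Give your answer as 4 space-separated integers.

Answer: 21 24 42 30

Derivation:
Input: [7, 1, 6, -4]
Stage 1 (AMPLIFY 3): 7*3=21, 1*3=3, 6*3=18, -4*3=-12 -> [21, 3, 18, -12]
Stage 2 (SUM): sum[0..0]=21, sum[0..1]=24, sum[0..2]=42, sum[0..3]=30 -> [21, 24, 42, 30]
Stage 3 (ABS): |21|=21, |24|=24, |42|=42, |30|=30 -> [21, 24, 42, 30]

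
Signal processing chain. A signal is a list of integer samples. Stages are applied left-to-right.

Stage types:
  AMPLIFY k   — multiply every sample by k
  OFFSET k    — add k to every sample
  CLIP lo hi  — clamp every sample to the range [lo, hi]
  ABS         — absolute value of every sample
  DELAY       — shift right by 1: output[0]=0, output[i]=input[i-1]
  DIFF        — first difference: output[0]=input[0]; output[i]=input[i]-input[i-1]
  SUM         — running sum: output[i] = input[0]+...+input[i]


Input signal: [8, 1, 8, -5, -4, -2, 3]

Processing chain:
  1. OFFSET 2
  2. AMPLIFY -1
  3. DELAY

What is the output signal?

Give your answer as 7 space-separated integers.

Input: [8, 1, 8, -5, -4, -2, 3]
Stage 1 (OFFSET 2): 8+2=10, 1+2=3, 8+2=10, -5+2=-3, -4+2=-2, -2+2=0, 3+2=5 -> [10, 3, 10, -3, -2, 0, 5]
Stage 2 (AMPLIFY -1): 10*-1=-10, 3*-1=-3, 10*-1=-10, -3*-1=3, -2*-1=2, 0*-1=0, 5*-1=-5 -> [-10, -3, -10, 3, 2, 0, -5]
Stage 3 (DELAY): [0, -10, -3, -10, 3, 2, 0] = [0, -10, -3, -10, 3, 2, 0] -> [0, -10, -3, -10, 3, 2, 0]

Answer: 0 -10 -3 -10 3 2 0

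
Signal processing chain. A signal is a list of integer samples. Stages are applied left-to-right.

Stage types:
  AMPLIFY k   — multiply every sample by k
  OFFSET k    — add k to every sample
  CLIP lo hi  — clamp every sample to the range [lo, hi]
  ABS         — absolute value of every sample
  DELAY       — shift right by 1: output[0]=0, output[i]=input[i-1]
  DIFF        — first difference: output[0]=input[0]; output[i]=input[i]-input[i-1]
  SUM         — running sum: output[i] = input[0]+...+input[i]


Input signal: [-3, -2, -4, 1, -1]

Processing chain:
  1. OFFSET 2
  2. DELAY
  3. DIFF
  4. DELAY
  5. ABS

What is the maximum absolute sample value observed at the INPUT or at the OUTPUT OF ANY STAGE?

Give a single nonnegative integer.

Answer: 5

Derivation:
Input: [-3, -2, -4, 1, -1] (max |s|=4)
Stage 1 (OFFSET 2): -3+2=-1, -2+2=0, -4+2=-2, 1+2=3, -1+2=1 -> [-1, 0, -2, 3, 1] (max |s|=3)
Stage 2 (DELAY): [0, -1, 0, -2, 3] = [0, -1, 0, -2, 3] -> [0, -1, 0, -2, 3] (max |s|=3)
Stage 3 (DIFF): s[0]=0, -1-0=-1, 0--1=1, -2-0=-2, 3--2=5 -> [0, -1, 1, -2, 5] (max |s|=5)
Stage 4 (DELAY): [0, 0, -1, 1, -2] = [0, 0, -1, 1, -2] -> [0, 0, -1, 1, -2] (max |s|=2)
Stage 5 (ABS): |0|=0, |0|=0, |-1|=1, |1|=1, |-2|=2 -> [0, 0, 1, 1, 2] (max |s|=2)
Overall max amplitude: 5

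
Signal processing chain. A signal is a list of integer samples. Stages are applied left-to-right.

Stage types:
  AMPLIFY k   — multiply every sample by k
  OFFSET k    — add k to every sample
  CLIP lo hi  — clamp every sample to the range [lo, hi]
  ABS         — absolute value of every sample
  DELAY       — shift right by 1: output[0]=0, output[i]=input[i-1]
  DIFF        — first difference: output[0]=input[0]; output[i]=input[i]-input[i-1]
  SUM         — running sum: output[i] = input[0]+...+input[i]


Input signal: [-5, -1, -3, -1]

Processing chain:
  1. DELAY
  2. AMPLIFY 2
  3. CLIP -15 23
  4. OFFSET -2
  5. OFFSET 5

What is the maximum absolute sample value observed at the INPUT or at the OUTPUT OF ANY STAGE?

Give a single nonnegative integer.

Input: [-5, -1, -3, -1] (max |s|=5)
Stage 1 (DELAY): [0, -5, -1, -3] = [0, -5, -1, -3] -> [0, -5, -1, -3] (max |s|=5)
Stage 2 (AMPLIFY 2): 0*2=0, -5*2=-10, -1*2=-2, -3*2=-6 -> [0, -10, -2, -6] (max |s|=10)
Stage 3 (CLIP -15 23): clip(0,-15,23)=0, clip(-10,-15,23)=-10, clip(-2,-15,23)=-2, clip(-6,-15,23)=-6 -> [0, -10, -2, -6] (max |s|=10)
Stage 4 (OFFSET -2): 0+-2=-2, -10+-2=-12, -2+-2=-4, -6+-2=-8 -> [-2, -12, -4, -8] (max |s|=12)
Stage 5 (OFFSET 5): -2+5=3, -12+5=-7, -4+5=1, -8+5=-3 -> [3, -7, 1, -3] (max |s|=7)
Overall max amplitude: 12

Answer: 12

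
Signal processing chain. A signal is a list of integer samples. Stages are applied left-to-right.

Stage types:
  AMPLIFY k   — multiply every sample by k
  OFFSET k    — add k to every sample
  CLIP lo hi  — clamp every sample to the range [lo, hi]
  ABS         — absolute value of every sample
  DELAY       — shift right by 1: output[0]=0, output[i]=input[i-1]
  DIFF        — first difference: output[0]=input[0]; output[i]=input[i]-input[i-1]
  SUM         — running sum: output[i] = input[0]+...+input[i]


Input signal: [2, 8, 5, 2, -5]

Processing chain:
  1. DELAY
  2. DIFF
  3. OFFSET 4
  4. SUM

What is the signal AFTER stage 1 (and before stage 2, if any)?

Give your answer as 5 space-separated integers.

Input: [2, 8, 5, 2, -5]
Stage 1 (DELAY): [0, 2, 8, 5, 2] = [0, 2, 8, 5, 2] -> [0, 2, 8, 5, 2]

Answer: 0 2 8 5 2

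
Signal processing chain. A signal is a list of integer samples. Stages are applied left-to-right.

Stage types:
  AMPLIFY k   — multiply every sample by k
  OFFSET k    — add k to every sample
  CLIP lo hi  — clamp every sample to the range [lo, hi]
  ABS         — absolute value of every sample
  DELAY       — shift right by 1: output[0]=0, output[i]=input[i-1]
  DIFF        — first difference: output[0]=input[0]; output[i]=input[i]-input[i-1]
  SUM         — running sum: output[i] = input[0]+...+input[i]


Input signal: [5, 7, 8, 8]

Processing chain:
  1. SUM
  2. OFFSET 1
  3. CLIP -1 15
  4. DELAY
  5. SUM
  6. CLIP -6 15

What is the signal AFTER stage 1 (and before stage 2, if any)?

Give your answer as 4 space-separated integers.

Input: [5, 7, 8, 8]
Stage 1 (SUM): sum[0..0]=5, sum[0..1]=12, sum[0..2]=20, sum[0..3]=28 -> [5, 12, 20, 28]

Answer: 5 12 20 28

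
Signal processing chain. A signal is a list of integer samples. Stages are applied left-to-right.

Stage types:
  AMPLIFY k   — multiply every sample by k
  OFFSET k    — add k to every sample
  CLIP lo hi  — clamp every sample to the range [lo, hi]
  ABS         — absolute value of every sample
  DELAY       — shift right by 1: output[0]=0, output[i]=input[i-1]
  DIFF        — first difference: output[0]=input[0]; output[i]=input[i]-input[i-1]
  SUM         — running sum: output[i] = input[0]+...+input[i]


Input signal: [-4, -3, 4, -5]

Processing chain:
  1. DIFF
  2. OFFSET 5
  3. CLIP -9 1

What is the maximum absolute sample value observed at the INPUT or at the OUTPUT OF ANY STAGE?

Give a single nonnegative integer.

Answer: 12

Derivation:
Input: [-4, -3, 4, -5] (max |s|=5)
Stage 1 (DIFF): s[0]=-4, -3--4=1, 4--3=7, -5-4=-9 -> [-4, 1, 7, -9] (max |s|=9)
Stage 2 (OFFSET 5): -4+5=1, 1+5=6, 7+5=12, -9+5=-4 -> [1, 6, 12, -4] (max |s|=12)
Stage 3 (CLIP -9 1): clip(1,-9,1)=1, clip(6,-9,1)=1, clip(12,-9,1)=1, clip(-4,-9,1)=-4 -> [1, 1, 1, -4] (max |s|=4)
Overall max amplitude: 12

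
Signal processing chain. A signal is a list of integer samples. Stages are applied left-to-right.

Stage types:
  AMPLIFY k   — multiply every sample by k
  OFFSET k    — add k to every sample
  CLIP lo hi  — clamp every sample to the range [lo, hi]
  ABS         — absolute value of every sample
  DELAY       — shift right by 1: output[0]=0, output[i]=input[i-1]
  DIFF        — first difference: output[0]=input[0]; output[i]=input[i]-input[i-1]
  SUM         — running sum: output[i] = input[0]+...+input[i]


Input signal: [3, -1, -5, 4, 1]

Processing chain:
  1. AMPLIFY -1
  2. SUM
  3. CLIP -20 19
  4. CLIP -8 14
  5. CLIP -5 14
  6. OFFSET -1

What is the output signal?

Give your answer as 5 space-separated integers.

Input: [3, -1, -5, 4, 1]
Stage 1 (AMPLIFY -1): 3*-1=-3, -1*-1=1, -5*-1=5, 4*-1=-4, 1*-1=-1 -> [-3, 1, 5, -4, -1]
Stage 2 (SUM): sum[0..0]=-3, sum[0..1]=-2, sum[0..2]=3, sum[0..3]=-1, sum[0..4]=-2 -> [-3, -2, 3, -1, -2]
Stage 3 (CLIP -20 19): clip(-3,-20,19)=-3, clip(-2,-20,19)=-2, clip(3,-20,19)=3, clip(-1,-20,19)=-1, clip(-2,-20,19)=-2 -> [-3, -2, 3, -1, -2]
Stage 4 (CLIP -8 14): clip(-3,-8,14)=-3, clip(-2,-8,14)=-2, clip(3,-8,14)=3, clip(-1,-8,14)=-1, clip(-2,-8,14)=-2 -> [-3, -2, 3, -1, -2]
Stage 5 (CLIP -5 14): clip(-3,-5,14)=-3, clip(-2,-5,14)=-2, clip(3,-5,14)=3, clip(-1,-5,14)=-1, clip(-2,-5,14)=-2 -> [-3, -2, 3, -1, -2]
Stage 6 (OFFSET -1): -3+-1=-4, -2+-1=-3, 3+-1=2, -1+-1=-2, -2+-1=-3 -> [-4, -3, 2, -2, -3]

Answer: -4 -3 2 -2 -3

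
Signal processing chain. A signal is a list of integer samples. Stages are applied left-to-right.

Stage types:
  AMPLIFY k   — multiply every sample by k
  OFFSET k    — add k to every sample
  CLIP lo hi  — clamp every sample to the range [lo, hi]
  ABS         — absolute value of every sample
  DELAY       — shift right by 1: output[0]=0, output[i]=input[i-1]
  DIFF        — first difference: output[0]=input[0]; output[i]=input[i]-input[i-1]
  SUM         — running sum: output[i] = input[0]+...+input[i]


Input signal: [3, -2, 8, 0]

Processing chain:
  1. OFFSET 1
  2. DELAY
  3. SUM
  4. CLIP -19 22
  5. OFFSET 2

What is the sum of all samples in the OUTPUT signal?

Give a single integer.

Input: [3, -2, 8, 0]
Stage 1 (OFFSET 1): 3+1=4, -2+1=-1, 8+1=9, 0+1=1 -> [4, -1, 9, 1]
Stage 2 (DELAY): [0, 4, -1, 9] = [0, 4, -1, 9] -> [0, 4, -1, 9]
Stage 3 (SUM): sum[0..0]=0, sum[0..1]=4, sum[0..2]=3, sum[0..3]=12 -> [0, 4, 3, 12]
Stage 4 (CLIP -19 22): clip(0,-19,22)=0, clip(4,-19,22)=4, clip(3,-19,22)=3, clip(12,-19,22)=12 -> [0, 4, 3, 12]
Stage 5 (OFFSET 2): 0+2=2, 4+2=6, 3+2=5, 12+2=14 -> [2, 6, 5, 14]
Output sum: 27

Answer: 27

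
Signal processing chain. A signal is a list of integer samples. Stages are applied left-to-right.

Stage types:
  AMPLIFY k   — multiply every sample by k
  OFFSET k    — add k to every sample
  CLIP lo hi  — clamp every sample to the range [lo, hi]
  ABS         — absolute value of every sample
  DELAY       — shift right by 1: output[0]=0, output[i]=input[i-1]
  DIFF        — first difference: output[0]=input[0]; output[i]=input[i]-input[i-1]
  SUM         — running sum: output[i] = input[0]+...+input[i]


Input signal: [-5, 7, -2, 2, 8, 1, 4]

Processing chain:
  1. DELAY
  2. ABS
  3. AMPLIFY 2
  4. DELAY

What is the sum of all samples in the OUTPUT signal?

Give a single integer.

Input: [-5, 7, -2, 2, 8, 1, 4]
Stage 1 (DELAY): [0, -5, 7, -2, 2, 8, 1] = [0, -5, 7, -2, 2, 8, 1] -> [0, -5, 7, -2, 2, 8, 1]
Stage 2 (ABS): |0|=0, |-5|=5, |7|=7, |-2|=2, |2|=2, |8|=8, |1|=1 -> [0, 5, 7, 2, 2, 8, 1]
Stage 3 (AMPLIFY 2): 0*2=0, 5*2=10, 7*2=14, 2*2=4, 2*2=4, 8*2=16, 1*2=2 -> [0, 10, 14, 4, 4, 16, 2]
Stage 4 (DELAY): [0, 0, 10, 14, 4, 4, 16] = [0, 0, 10, 14, 4, 4, 16] -> [0, 0, 10, 14, 4, 4, 16]
Output sum: 48

Answer: 48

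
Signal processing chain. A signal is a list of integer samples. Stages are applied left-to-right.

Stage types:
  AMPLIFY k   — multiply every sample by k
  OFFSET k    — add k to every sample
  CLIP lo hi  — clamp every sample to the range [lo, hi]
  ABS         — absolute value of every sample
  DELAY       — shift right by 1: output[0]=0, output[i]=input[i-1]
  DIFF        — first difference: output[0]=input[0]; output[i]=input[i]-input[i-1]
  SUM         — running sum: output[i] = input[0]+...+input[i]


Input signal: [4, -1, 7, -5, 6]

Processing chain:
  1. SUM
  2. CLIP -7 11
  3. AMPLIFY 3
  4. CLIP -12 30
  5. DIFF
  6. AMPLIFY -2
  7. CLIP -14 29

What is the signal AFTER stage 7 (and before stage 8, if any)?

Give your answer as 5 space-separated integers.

Answer: -14 6 -14 29 -14

Derivation:
Input: [4, -1, 7, -5, 6]
Stage 1 (SUM): sum[0..0]=4, sum[0..1]=3, sum[0..2]=10, sum[0..3]=5, sum[0..4]=11 -> [4, 3, 10, 5, 11]
Stage 2 (CLIP -7 11): clip(4,-7,11)=4, clip(3,-7,11)=3, clip(10,-7,11)=10, clip(5,-7,11)=5, clip(11,-7,11)=11 -> [4, 3, 10, 5, 11]
Stage 3 (AMPLIFY 3): 4*3=12, 3*3=9, 10*3=30, 5*3=15, 11*3=33 -> [12, 9, 30, 15, 33]
Stage 4 (CLIP -12 30): clip(12,-12,30)=12, clip(9,-12,30)=9, clip(30,-12,30)=30, clip(15,-12,30)=15, clip(33,-12,30)=30 -> [12, 9, 30, 15, 30]
Stage 5 (DIFF): s[0]=12, 9-12=-3, 30-9=21, 15-30=-15, 30-15=15 -> [12, -3, 21, -15, 15]
Stage 6 (AMPLIFY -2): 12*-2=-24, -3*-2=6, 21*-2=-42, -15*-2=30, 15*-2=-30 -> [-24, 6, -42, 30, -30]
Stage 7 (CLIP -14 29): clip(-24,-14,29)=-14, clip(6,-14,29)=6, clip(-42,-14,29)=-14, clip(30,-14,29)=29, clip(-30,-14,29)=-14 -> [-14, 6, -14, 29, -14]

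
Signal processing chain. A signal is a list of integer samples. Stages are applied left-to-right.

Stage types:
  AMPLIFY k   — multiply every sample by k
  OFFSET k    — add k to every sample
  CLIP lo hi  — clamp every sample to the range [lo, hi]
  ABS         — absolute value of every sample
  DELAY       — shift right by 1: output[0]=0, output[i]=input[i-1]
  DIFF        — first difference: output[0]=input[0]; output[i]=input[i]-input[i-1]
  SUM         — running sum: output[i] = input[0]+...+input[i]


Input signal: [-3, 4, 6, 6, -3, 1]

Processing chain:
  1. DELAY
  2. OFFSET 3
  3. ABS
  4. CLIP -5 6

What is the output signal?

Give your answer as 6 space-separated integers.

Input: [-3, 4, 6, 6, -3, 1]
Stage 1 (DELAY): [0, -3, 4, 6, 6, -3] = [0, -3, 4, 6, 6, -3] -> [0, -3, 4, 6, 6, -3]
Stage 2 (OFFSET 3): 0+3=3, -3+3=0, 4+3=7, 6+3=9, 6+3=9, -3+3=0 -> [3, 0, 7, 9, 9, 0]
Stage 3 (ABS): |3|=3, |0|=0, |7|=7, |9|=9, |9|=9, |0|=0 -> [3, 0, 7, 9, 9, 0]
Stage 4 (CLIP -5 6): clip(3,-5,6)=3, clip(0,-5,6)=0, clip(7,-5,6)=6, clip(9,-5,6)=6, clip(9,-5,6)=6, clip(0,-5,6)=0 -> [3, 0, 6, 6, 6, 0]

Answer: 3 0 6 6 6 0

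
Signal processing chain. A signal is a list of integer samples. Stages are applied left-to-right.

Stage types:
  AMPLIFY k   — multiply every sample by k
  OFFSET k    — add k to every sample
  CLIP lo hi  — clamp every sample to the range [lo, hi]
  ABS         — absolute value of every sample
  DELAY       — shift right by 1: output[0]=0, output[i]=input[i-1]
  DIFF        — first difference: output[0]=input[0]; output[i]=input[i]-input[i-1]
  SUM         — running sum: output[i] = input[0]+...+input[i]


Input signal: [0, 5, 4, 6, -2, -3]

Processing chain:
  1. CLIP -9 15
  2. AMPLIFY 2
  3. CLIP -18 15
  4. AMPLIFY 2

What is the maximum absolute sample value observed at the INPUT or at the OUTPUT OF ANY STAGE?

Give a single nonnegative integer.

Input: [0, 5, 4, 6, -2, -3] (max |s|=6)
Stage 1 (CLIP -9 15): clip(0,-9,15)=0, clip(5,-9,15)=5, clip(4,-9,15)=4, clip(6,-9,15)=6, clip(-2,-9,15)=-2, clip(-3,-9,15)=-3 -> [0, 5, 4, 6, -2, -3] (max |s|=6)
Stage 2 (AMPLIFY 2): 0*2=0, 5*2=10, 4*2=8, 6*2=12, -2*2=-4, -3*2=-6 -> [0, 10, 8, 12, -4, -6] (max |s|=12)
Stage 3 (CLIP -18 15): clip(0,-18,15)=0, clip(10,-18,15)=10, clip(8,-18,15)=8, clip(12,-18,15)=12, clip(-4,-18,15)=-4, clip(-6,-18,15)=-6 -> [0, 10, 8, 12, -4, -6] (max |s|=12)
Stage 4 (AMPLIFY 2): 0*2=0, 10*2=20, 8*2=16, 12*2=24, -4*2=-8, -6*2=-12 -> [0, 20, 16, 24, -8, -12] (max |s|=24)
Overall max amplitude: 24

Answer: 24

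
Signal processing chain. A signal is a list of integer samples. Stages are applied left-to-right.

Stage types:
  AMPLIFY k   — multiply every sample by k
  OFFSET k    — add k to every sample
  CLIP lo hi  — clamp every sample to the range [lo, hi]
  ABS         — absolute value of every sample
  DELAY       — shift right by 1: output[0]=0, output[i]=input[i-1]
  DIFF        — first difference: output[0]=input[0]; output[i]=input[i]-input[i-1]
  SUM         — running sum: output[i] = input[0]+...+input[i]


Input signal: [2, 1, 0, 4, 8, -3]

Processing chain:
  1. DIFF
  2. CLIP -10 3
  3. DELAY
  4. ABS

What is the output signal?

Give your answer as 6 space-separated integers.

Answer: 0 2 1 1 3 3

Derivation:
Input: [2, 1, 0, 4, 8, -3]
Stage 1 (DIFF): s[0]=2, 1-2=-1, 0-1=-1, 4-0=4, 8-4=4, -3-8=-11 -> [2, -1, -1, 4, 4, -11]
Stage 2 (CLIP -10 3): clip(2,-10,3)=2, clip(-1,-10,3)=-1, clip(-1,-10,3)=-1, clip(4,-10,3)=3, clip(4,-10,3)=3, clip(-11,-10,3)=-10 -> [2, -1, -1, 3, 3, -10]
Stage 3 (DELAY): [0, 2, -1, -1, 3, 3] = [0, 2, -1, -1, 3, 3] -> [0, 2, -1, -1, 3, 3]
Stage 4 (ABS): |0|=0, |2|=2, |-1|=1, |-1|=1, |3|=3, |3|=3 -> [0, 2, 1, 1, 3, 3]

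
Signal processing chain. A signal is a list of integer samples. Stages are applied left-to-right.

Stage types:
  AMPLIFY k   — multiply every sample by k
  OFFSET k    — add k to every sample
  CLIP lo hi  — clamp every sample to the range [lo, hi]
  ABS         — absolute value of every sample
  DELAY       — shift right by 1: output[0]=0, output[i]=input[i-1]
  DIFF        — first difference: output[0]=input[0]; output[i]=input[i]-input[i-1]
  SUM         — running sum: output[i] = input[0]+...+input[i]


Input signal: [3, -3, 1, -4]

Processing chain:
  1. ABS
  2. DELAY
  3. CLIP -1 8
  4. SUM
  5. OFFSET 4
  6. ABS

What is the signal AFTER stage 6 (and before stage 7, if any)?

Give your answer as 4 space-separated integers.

Input: [3, -3, 1, -4]
Stage 1 (ABS): |3|=3, |-3|=3, |1|=1, |-4|=4 -> [3, 3, 1, 4]
Stage 2 (DELAY): [0, 3, 3, 1] = [0, 3, 3, 1] -> [0, 3, 3, 1]
Stage 3 (CLIP -1 8): clip(0,-1,8)=0, clip(3,-1,8)=3, clip(3,-1,8)=3, clip(1,-1,8)=1 -> [0, 3, 3, 1]
Stage 4 (SUM): sum[0..0]=0, sum[0..1]=3, sum[0..2]=6, sum[0..3]=7 -> [0, 3, 6, 7]
Stage 5 (OFFSET 4): 0+4=4, 3+4=7, 6+4=10, 7+4=11 -> [4, 7, 10, 11]
Stage 6 (ABS): |4|=4, |7|=7, |10|=10, |11|=11 -> [4, 7, 10, 11]

Answer: 4 7 10 11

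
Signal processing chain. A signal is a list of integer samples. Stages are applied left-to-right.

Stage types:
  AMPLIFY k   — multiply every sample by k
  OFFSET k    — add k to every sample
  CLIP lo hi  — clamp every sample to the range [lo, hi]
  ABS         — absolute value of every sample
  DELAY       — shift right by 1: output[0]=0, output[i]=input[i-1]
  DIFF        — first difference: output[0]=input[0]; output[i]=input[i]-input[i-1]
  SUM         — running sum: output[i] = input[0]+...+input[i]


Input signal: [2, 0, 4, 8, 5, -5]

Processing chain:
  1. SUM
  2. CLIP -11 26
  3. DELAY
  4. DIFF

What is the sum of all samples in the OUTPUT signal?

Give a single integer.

Answer: 19

Derivation:
Input: [2, 0, 4, 8, 5, -5]
Stage 1 (SUM): sum[0..0]=2, sum[0..1]=2, sum[0..2]=6, sum[0..3]=14, sum[0..4]=19, sum[0..5]=14 -> [2, 2, 6, 14, 19, 14]
Stage 2 (CLIP -11 26): clip(2,-11,26)=2, clip(2,-11,26)=2, clip(6,-11,26)=6, clip(14,-11,26)=14, clip(19,-11,26)=19, clip(14,-11,26)=14 -> [2, 2, 6, 14, 19, 14]
Stage 3 (DELAY): [0, 2, 2, 6, 14, 19] = [0, 2, 2, 6, 14, 19] -> [0, 2, 2, 6, 14, 19]
Stage 4 (DIFF): s[0]=0, 2-0=2, 2-2=0, 6-2=4, 14-6=8, 19-14=5 -> [0, 2, 0, 4, 8, 5]
Output sum: 19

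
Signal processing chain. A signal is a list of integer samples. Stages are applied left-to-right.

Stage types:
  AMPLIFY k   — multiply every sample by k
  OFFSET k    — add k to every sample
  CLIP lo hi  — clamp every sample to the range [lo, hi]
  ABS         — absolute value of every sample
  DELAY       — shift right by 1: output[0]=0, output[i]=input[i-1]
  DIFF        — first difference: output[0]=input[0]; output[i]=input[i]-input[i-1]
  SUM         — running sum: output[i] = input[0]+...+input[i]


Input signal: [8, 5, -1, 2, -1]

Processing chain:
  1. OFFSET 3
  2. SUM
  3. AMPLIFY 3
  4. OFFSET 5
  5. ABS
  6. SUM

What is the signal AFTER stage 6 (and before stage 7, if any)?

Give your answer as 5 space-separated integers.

Answer: 38 100 168 251 340

Derivation:
Input: [8, 5, -1, 2, -1]
Stage 1 (OFFSET 3): 8+3=11, 5+3=8, -1+3=2, 2+3=5, -1+3=2 -> [11, 8, 2, 5, 2]
Stage 2 (SUM): sum[0..0]=11, sum[0..1]=19, sum[0..2]=21, sum[0..3]=26, sum[0..4]=28 -> [11, 19, 21, 26, 28]
Stage 3 (AMPLIFY 3): 11*3=33, 19*3=57, 21*3=63, 26*3=78, 28*3=84 -> [33, 57, 63, 78, 84]
Stage 4 (OFFSET 5): 33+5=38, 57+5=62, 63+5=68, 78+5=83, 84+5=89 -> [38, 62, 68, 83, 89]
Stage 5 (ABS): |38|=38, |62|=62, |68|=68, |83|=83, |89|=89 -> [38, 62, 68, 83, 89]
Stage 6 (SUM): sum[0..0]=38, sum[0..1]=100, sum[0..2]=168, sum[0..3]=251, sum[0..4]=340 -> [38, 100, 168, 251, 340]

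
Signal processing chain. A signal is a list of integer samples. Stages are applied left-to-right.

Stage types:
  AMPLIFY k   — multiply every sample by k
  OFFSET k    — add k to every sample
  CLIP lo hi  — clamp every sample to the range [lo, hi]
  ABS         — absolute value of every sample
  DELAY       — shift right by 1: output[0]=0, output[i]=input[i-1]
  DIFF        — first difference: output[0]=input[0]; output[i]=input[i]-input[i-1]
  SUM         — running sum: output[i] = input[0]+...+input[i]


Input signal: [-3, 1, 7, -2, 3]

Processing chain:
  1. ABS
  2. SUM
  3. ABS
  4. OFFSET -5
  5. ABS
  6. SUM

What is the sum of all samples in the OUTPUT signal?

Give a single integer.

Input: [-3, 1, 7, -2, 3]
Stage 1 (ABS): |-3|=3, |1|=1, |7|=7, |-2|=2, |3|=3 -> [3, 1, 7, 2, 3]
Stage 2 (SUM): sum[0..0]=3, sum[0..1]=4, sum[0..2]=11, sum[0..3]=13, sum[0..4]=16 -> [3, 4, 11, 13, 16]
Stage 3 (ABS): |3|=3, |4|=4, |11|=11, |13|=13, |16|=16 -> [3, 4, 11, 13, 16]
Stage 4 (OFFSET -5): 3+-5=-2, 4+-5=-1, 11+-5=6, 13+-5=8, 16+-5=11 -> [-2, -1, 6, 8, 11]
Stage 5 (ABS): |-2|=2, |-1|=1, |6|=6, |8|=8, |11|=11 -> [2, 1, 6, 8, 11]
Stage 6 (SUM): sum[0..0]=2, sum[0..1]=3, sum[0..2]=9, sum[0..3]=17, sum[0..4]=28 -> [2, 3, 9, 17, 28]
Output sum: 59

Answer: 59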